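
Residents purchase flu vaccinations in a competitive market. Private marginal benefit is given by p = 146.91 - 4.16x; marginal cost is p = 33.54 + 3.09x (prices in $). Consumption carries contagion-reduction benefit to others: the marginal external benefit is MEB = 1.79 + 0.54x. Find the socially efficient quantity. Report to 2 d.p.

Social marginal benefit = demand + MEB = 148.70 - 3.62x.
Set SMB = MC: 148.70 - 3.62x = 33.54 + 3.09x → x* = 17.1624.

x* = 17.16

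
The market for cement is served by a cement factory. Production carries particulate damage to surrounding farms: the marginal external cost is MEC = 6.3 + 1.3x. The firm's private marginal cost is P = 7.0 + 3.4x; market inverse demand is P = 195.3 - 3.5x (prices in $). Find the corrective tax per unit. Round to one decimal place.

tax = $35.2 per unit

Social marginal cost = private MC + MEC = 13.3 + 4.7x.
Set SMC = demand: 13.3 + 4.7x = 195.3 - 3.5x → x* = 22.1951.
The Pigouvian tax equals MEC at x*: 6.3 + 1.3×22.1951 = 35.1536.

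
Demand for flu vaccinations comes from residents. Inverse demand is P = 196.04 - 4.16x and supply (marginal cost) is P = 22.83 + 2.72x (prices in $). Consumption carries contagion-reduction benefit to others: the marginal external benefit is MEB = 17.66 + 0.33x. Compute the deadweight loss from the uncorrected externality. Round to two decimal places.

Market equilibrium (private): 22.83 + 2.72x = 196.04 - 4.16x → x_m = 25.1759.
Social marginal benefit = demand + MEB = 213.70 - 3.83x.
Set SMB = MC: 213.70 - 3.83x = 22.83 + 2.72x → x* = 29.1405.
The loss is the area between SMB and MC from x* to x_m; with linear curves that's a triangle of height MEB(x_m).
DWL = ½ × 3.9646 × 25.9680 = 51.4764.

DWL = $51.48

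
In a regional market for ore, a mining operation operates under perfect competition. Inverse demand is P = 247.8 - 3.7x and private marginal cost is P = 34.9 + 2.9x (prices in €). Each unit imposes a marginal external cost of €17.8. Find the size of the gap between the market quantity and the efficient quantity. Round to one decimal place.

Market equilibrium (private): 34.9 + 2.9x = 247.8 - 3.7x → x_m = 32.2576.
Social marginal cost = private MC + MEC = 52.7 + 2.9x.
Set SMC = demand: 52.7 + 2.9x = 247.8 - 3.7x → x* = 29.5606.
Gap = |32.2576 − 29.5606| = 2.6970.

2.7 units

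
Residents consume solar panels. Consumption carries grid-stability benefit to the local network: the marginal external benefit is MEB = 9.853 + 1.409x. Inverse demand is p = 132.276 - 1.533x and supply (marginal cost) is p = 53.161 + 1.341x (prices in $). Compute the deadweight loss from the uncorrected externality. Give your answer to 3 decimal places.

DWL = $807.448

Market equilibrium (private): 53.161 + 1.341x = 132.276 - 1.533x → x_m = 27.5278.
Social marginal benefit = demand + MEB = 142.129 - 0.124x.
Set SMB = MC: 142.129 - 0.124x = 53.161 + 1.341x → x* = 60.7290.
The loss is the area between SMB and MC from x* to x_m; with linear curves that's a triangle of height MEB(x_m).
DWL = ½ × 33.2012 × 48.6397 = 807.4482.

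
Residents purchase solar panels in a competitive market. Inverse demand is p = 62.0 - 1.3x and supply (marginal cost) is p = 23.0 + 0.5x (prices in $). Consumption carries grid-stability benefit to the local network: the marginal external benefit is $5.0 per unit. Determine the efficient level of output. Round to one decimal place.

x* = 24.4

Social marginal benefit = demand + MEB = 67.0 - 1.3x.
Set SMB = MC: 67.0 - 1.3x = 23.0 + 0.5x → x* = 24.4444.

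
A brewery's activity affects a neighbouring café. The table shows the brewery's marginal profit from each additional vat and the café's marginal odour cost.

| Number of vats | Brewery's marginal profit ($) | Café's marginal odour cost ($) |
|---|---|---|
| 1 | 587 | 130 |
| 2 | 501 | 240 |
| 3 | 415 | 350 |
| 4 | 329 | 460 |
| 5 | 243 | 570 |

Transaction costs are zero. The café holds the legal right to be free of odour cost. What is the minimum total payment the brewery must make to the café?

$720

Efficient level: marginal profit ≥ marginal odour cost through level 3, so k* = 3.
With the café holding the right, the brewery must at least compensate total damage at k*: 130 + 240 + 350 = 720.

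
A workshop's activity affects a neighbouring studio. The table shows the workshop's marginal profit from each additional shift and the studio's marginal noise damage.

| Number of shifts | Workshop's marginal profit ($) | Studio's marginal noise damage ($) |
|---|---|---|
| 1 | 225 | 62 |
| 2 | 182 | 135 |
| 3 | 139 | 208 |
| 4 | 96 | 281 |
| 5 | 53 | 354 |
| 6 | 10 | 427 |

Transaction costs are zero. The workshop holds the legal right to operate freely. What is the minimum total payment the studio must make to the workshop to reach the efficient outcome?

Left alone the workshop would choose level 6 (marginal profit stays positive).
Efficient level: k* = 2 (marginal profit ≥ marginal noise damage through 2).
The studio must at least cover the workshop's forgone profit from cutting 6→2: 139 + 96 + 53 + 10 = 298.

$298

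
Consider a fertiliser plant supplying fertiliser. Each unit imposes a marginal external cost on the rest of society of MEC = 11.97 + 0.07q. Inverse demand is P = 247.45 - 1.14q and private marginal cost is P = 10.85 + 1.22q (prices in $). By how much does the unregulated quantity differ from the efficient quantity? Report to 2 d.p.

7.81 units

Market equilibrium (private): 10.85 + 1.22q = 247.45 - 1.14q → q_m = 100.2542.
Social marginal cost = private MC + MEC = 22.82 + 1.29q.
Set SMC = demand: 22.82 + 1.29q = 247.45 - 1.14q → q* = 92.4403.
Gap = |100.2542 − 92.4403| = 7.8139.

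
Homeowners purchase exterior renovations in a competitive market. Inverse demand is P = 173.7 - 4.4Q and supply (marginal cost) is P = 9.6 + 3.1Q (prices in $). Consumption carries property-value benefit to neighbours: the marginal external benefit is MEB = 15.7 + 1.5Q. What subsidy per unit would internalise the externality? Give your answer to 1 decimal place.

Social marginal benefit = demand + MEB = 189.4 - 2.9Q.
Set SMB = MC: 189.4 - 2.9Q = 9.6 + 3.1Q → Q* = 29.9667.
The Pigouvian subsidy equals MEB at Q*: 15.7 + 1.5×29.9667 = 60.6501.

subsidy = $60.7 per unit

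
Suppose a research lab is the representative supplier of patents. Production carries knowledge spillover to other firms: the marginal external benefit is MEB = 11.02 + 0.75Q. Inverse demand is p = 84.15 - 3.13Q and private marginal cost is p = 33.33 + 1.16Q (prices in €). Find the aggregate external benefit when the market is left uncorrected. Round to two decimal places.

Market equilibrium (private): 33.33 + 1.16Q = 84.15 - 3.13Q → Q_m = 11.8462.
Total external benefit = ∫₀^{Q_m} (11.02 + 0.75Q) dQ = 11.02×11.8462 + ½×0.75×11.8462² = 183.1698.

€183.17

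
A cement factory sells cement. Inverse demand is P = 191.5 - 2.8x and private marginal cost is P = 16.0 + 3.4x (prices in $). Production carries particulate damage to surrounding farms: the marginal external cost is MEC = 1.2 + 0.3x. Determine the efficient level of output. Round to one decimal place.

Social marginal cost = private MC + MEC = 17.2 + 3.7x.
Set SMC = demand: 17.2 + 3.7x = 191.5 - 2.8x → x* = 26.8154.

x* = 26.8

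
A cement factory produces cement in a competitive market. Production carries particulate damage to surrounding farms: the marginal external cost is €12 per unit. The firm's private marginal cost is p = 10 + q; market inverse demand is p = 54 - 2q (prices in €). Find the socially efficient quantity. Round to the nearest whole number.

Social marginal cost = private MC + MEC = 22 + q.
Set SMC = demand: 22 + q = 54 - 2q → q* = 10.6667.

q* = 11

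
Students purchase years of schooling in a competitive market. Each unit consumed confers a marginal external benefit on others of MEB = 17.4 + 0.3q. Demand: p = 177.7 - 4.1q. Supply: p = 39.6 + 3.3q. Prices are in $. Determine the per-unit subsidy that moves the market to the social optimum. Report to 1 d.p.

subsidy = $24.0 per unit

Social marginal benefit = demand + MEB = 195.1 - 3.8q.
Set SMB = MC: 195.1 - 3.8q = 39.6 + 3.3q → q* = 21.9014.
The Pigouvian subsidy equals MEB at q*: 17.4 + 0.3×21.9014 = 23.9704.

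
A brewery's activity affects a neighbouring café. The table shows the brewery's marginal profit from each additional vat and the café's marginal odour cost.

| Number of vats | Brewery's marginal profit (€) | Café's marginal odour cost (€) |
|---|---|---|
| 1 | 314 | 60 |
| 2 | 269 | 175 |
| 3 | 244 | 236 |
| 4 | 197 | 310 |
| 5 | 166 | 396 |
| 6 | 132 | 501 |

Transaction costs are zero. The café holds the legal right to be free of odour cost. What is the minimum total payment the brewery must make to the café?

Efficient level: marginal profit ≥ marginal odour cost through level 3, so k* = 3.
With the café holding the right, the brewery must at least compensate total damage at k*: 60 + 175 + 236 = 471.

€471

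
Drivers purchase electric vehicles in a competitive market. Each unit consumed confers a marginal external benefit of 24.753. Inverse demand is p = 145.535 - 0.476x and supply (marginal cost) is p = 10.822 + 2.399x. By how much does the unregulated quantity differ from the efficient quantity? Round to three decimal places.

8.610 units

Market equilibrium (private): 10.822 + 2.399x = 145.535 - 0.476x → x_m = 46.8567.
Social marginal benefit = demand + MEB = 170.288 - 0.476x.
Set SMB = MC: 170.288 - 0.476x = 10.822 + 2.399x → x* = 55.4664.
Gap = |46.8567 − 55.4664| = 8.6097.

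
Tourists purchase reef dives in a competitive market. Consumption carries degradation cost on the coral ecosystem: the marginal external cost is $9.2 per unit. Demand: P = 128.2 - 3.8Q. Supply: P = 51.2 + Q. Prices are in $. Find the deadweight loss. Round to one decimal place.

DWL = $8.8

Market equilibrium (private): 51.2 + Q = 128.2 - 3.8Q → Q_m = 16.0417.
Social marginal benefit = demand − MEC = 119.0 - 3.8Q.
Set SMB = MC: 119.0 - 3.8Q = 51.2 + Q → Q* = 14.1250.
The loss is the area between SMB and MC from Q* to Q_m; with linear curves that's a triangle of height MEC(Q_m).
DWL = ½ × 1.9167 × 9.2000 = 8.8168.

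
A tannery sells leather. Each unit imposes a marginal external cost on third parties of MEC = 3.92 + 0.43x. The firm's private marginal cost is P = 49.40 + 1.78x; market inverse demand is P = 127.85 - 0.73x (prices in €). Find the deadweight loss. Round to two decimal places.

Market equilibrium (private): 49.40 + 1.78x = 127.85 - 0.73x → x_m = 31.2550.
Social marginal cost = private MC + MEC = 53.32 + 2.21x.
Set SMC = demand: 53.32 + 2.21x = 127.85 - 0.73x → x* = 25.3503.
The welfare-loss triangle has base |x_m − x*| and height MEC(x_m) (the vertical gap between SMC and demand is zero at x* and MEC at x_m).
DWL = ½ × 5.9047 × 17.3596 = 51.2516.

DWL = €51.25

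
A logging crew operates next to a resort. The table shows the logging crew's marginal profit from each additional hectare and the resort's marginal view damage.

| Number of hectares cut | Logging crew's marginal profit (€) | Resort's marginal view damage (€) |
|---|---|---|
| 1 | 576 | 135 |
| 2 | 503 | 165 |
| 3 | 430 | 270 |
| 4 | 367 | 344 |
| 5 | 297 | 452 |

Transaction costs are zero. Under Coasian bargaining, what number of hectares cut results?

Bargaining reaches the level where marginal profit last exceeds marginal view damage.
That holds through level 4 (367 ≥ 344) but not at 5 (297 < 452).

4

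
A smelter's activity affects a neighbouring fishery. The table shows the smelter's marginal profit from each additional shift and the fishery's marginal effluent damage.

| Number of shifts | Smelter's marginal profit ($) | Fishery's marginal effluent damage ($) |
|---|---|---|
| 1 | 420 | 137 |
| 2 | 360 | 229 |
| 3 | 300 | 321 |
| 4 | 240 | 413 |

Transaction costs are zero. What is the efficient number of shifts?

Bargaining reaches the level where marginal profit last exceeds marginal effluent damage.
That holds through level 2 (360 ≥ 229) but not at 3 (300 < 321).

2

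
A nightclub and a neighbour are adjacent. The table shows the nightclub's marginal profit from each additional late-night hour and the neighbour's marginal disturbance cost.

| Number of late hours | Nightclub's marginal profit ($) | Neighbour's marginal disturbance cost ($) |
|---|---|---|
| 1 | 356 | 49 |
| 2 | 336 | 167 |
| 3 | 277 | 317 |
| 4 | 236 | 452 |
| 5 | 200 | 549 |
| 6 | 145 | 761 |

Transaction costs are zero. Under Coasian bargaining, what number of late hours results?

2

Bargaining reaches the level where marginal profit last exceeds marginal disturbance cost.
That holds through level 2 (336 ≥ 167) but not at 3 (277 < 317).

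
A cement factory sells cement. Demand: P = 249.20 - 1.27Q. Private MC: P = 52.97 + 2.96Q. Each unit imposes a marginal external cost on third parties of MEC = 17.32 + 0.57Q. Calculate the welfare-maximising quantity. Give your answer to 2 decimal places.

Q* = 37.27

Social marginal cost = private MC + MEC = 70.29 + 3.53Q.
Set SMC = demand: 70.29 + 3.53Q = 249.20 - 1.27Q → Q* = 37.2729.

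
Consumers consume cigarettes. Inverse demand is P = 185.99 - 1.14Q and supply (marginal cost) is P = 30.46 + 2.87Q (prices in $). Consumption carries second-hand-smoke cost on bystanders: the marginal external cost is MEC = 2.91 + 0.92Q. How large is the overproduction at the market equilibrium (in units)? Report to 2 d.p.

7.83 units

Market equilibrium (private): 30.46 + 2.87Q = 185.99 - 1.14Q → Q_m = 38.7855.
Social marginal benefit = demand − MEC = 183.08 - 2.06Q.
Set SMB = MC: 183.08 - 2.06Q = 30.46 + 2.87Q → Q* = 30.9574.
Gap = |38.7855 − 30.9574| = 7.8281.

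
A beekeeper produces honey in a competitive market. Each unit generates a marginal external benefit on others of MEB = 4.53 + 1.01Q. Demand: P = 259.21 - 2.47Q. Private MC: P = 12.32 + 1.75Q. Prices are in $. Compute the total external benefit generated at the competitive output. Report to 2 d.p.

$1993.54

Market equilibrium (private): 12.32 + 1.75Q = 259.21 - 2.47Q → Q_m = 58.5047.
Total external benefit = ∫₀^{Q_m} (4.53 + 1.01Q) dQ = 4.53×58.5047 + ½×1.01×58.5047² = 1993.5403.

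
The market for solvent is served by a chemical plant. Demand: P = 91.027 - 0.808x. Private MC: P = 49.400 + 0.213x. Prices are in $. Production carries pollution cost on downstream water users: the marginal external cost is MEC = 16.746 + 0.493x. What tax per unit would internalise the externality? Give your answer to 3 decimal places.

tax = $24.848 per unit

Social marginal cost = private MC + MEC = 66.146 + 0.706x.
Set SMC = demand: 66.146 + 0.706x = 91.027 - 0.808x → x* = 16.4339.
The Pigouvian tax equals MEC at x*: 16.746 + 0.493×16.4339 = 24.8479.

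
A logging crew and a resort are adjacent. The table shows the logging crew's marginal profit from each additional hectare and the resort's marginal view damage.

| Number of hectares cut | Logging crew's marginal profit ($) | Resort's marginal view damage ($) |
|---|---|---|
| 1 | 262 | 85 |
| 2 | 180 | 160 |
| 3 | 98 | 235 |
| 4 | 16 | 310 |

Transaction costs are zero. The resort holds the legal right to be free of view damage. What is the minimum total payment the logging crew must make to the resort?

$245

Efficient level: marginal profit ≥ marginal view damage through level 2, so k* = 2.
With the resort holding the right, the logging crew must at least compensate total damage at k*: 85 + 160 = 245.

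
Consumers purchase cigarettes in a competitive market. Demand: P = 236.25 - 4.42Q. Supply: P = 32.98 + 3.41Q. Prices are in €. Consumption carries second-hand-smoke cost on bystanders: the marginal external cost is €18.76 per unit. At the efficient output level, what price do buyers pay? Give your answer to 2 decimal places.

Social marginal benefit = demand − MEC = 217.49 - 4.42Q.
Set SMB = MC: 217.49 - 4.42Q = 32.98 + 3.41Q → Q* = 23.5645.
Consumer price on the demand curve at Q*: 236.25 − 4.42×23.5645 = 132.0949.

P = €132.09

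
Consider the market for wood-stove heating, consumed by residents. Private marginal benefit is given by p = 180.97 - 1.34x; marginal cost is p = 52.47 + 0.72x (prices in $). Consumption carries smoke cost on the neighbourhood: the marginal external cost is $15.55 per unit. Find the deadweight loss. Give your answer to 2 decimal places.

DWL = $58.69

Market equilibrium (private): 52.47 + 0.72x = 180.97 - 1.34x → x_m = 62.3786.
Social marginal benefit = demand − MEC = 165.42 - 1.34x.
Set SMB = MC: 165.42 - 1.34x = 52.47 + 0.72x → x* = 54.8301.
Between x* and x_m the wedge MC − SMB runs linearly from 0 to MEC(x_m), so the loss is a triangle.
DWL = ½ × 7.5485 × 15.5500 = 58.6896.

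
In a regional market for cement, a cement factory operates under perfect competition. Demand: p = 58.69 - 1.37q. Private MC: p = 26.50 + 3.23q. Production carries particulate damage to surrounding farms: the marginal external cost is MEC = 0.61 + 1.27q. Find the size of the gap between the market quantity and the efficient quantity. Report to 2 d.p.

1.62 units

Market equilibrium (private): 26.50 + 3.23q = 58.69 - 1.37q → q_m = 6.9978.
Social marginal cost = private MC + MEC = 27.11 + 4.50q.
Set SMC = demand: 27.11 + 4.50q = 58.69 - 1.37q → q* = 5.3799.
Gap = |6.9978 − 5.3799| = 1.6179.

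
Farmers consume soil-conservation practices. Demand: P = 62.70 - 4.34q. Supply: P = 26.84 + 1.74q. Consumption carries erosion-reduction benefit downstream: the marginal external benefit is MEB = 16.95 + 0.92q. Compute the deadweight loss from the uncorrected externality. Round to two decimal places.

DWL = 48.52

Market equilibrium (private): 26.84 + 1.74q = 62.70 - 4.34q → q_m = 5.8980.
Social marginal benefit = demand + MEB = 79.65 - 3.42q.
Set SMB = MC: 79.65 - 3.42q = 26.84 + 1.74q → q* = 10.2345.
The loss is the area between SMB and MC from q* to q_m; with linear curves that's a triangle of height MEB(q_m).
DWL = ½ × 4.3365 × 22.3762 = 48.5172.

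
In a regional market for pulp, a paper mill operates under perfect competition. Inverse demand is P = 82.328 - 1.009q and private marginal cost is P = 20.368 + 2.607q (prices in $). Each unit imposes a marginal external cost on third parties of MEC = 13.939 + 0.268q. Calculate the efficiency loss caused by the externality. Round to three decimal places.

DWL = $44.208

Market equilibrium (private): 20.368 + 2.607q = 82.328 - 1.009q → q_m = 17.1350.
Social marginal cost = private MC + MEC = 34.307 + 2.875q.
Set SMC = demand: 34.307 + 2.875q = 82.328 - 1.009q → q* = 12.3638.
The loss is the area between SMC and demand from q* to q_m; with linear curves that's a triangle of height MEC(q_m).
DWL = ½ × 4.7712 × 18.5312 = 44.2080.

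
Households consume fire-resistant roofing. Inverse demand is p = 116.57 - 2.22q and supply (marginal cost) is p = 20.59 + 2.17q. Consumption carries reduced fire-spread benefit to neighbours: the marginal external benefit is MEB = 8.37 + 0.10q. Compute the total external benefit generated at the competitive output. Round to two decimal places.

Market equilibrium (private): 20.59 + 2.17q = 116.57 - 2.22q → q_m = 21.8633.
Total external benefit = ∫₀^{q_m} (8.37 + 0.10q) dq = 8.37×21.8633 + ½×0.10×21.8633² = 206.8960.

206.90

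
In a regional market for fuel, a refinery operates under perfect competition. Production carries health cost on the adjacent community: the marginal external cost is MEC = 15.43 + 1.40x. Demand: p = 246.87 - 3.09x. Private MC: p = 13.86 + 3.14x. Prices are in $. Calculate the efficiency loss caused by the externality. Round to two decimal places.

DWL = $301.16

Market equilibrium (private): 13.86 + 3.14x = 246.87 - 3.09x → x_m = 37.4013.
Social marginal cost = private MC + MEC = 29.29 + 4.54x.
Set SMC = demand: 29.29 + 4.54x = 246.87 - 3.09x → x* = 28.5164.
The loss is the area between SMC and demand from x* to x_m; with linear curves that's a triangle of height MEC(x_m).
DWL = ½ × 8.8849 × 67.7918 = 301.1617.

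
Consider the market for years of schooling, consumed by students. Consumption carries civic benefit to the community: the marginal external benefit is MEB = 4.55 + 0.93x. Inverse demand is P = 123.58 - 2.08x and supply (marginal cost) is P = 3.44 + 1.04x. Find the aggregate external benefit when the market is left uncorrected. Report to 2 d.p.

Market equilibrium (private): 3.44 + 1.04x = 123.58 - 2.08x → x_m = 38.5064.
Total external benefit = ∫₀^{x_m} (4.55 + 0.93x) dx = 4.55×38.5064 + ½×0.93×38.5064² = 864.6795.

864.68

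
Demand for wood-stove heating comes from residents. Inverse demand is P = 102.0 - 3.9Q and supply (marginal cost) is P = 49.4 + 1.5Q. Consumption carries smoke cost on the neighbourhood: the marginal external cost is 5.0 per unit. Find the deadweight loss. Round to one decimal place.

Market equilibrium (private): 49.4 + 1.5Q = 102.0 - 3.9Q → Q_m = 9.7407.
Social marginal benefit = demand − MEC = 97.0 - 3.9Q.
Set SMB = MC: 97.0 - 3.9Q = 49.4 + 1.5Q → Q* = 8.8148.
The loss is the area between SMB and MC from Q* to Q_m; with linear curves that's a triangle of height MEC(Q_m).
DWL = ½ × 0.9259 × 5.0000 = 2.3148.

DWL = 2.3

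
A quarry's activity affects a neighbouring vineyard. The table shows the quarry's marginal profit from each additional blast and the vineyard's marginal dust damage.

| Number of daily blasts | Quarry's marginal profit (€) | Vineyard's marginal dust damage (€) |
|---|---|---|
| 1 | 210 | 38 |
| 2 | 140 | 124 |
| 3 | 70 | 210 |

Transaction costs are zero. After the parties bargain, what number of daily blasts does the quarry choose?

Bargaining reaches the level where marginal profit last exceeds marginal dust damage.
That holds through level 2 (140 ≥ 124) but not at 3 (70 < 210).

2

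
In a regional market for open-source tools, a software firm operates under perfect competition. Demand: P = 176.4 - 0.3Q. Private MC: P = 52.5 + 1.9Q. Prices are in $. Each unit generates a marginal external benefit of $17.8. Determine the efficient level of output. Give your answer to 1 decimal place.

Social marginal cost = private MC − MEB = 34.7 + 1.9Q.
Set SMC = demand: 34.7 + 1.9Q = 176.4 - 0.3Q → Q* = 64.4091.

Q* = 64.4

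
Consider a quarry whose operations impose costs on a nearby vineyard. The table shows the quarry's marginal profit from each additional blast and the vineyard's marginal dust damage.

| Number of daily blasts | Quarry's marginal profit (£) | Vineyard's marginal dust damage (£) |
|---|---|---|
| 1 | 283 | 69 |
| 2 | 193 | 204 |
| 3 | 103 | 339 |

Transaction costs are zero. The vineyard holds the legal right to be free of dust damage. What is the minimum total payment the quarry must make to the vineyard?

Efficient level: marginal profit ≥ marginal dust damage through level 1, so k* = 1.
With the vineyard holding the right, the quarry must at least compensate total damage at k*: 69 = 69.

£69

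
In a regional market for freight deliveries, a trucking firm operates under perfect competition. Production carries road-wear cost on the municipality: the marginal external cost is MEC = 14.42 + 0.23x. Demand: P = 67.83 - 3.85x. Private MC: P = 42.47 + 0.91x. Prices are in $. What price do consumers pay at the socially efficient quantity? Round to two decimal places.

P = $59.39

Social marginal cost = private MC + MEC = 56.89 + 1.14x.
Set SMC = demand: 56.89 + 1.14x = 67.83 - 3.85x → x* = 2.1924.
Consumer price on the demand curve at x*: 67.83 − 3.85×2.1924 = 59.3893.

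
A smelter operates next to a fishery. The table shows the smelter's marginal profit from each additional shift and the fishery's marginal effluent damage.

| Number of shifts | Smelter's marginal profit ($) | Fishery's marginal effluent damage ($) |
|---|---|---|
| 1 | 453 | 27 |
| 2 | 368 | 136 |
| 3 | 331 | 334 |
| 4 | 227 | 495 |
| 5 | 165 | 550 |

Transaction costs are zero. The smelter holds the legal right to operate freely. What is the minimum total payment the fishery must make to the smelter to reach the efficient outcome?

Left alone the smelter would choose level 5 (marginal profit stays positive).
Efficient level: k* = 2 (marginal profit ≥ marginal effluent damage through 2).
The fishery must at least cover the smelter's forgone profit from cutting 5→2: 331 + 227 + 165 = 723.

$723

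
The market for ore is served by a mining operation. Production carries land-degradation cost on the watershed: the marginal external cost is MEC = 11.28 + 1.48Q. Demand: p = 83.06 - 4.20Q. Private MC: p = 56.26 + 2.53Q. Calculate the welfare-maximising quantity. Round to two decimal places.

Q* = 1.89

Social marginal cost = private MC + MEC = 67.54 + 4.01Q.
Set SMC = demand: 67.54 + 4.01Q = 83.06 - 4.20Q → Q* = 1.8904.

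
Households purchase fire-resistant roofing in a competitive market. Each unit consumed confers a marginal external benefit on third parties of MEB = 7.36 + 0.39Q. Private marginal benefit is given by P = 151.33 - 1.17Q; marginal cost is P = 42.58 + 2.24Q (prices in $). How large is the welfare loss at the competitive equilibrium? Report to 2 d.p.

DWL = $64.89

Market equilibrium (private): 42.58 + 2.24Q = 151.33 - 1.17Q → Q_m = 31.8915.
Social marginal benefit = demand + MEB = 158.69 - 0.78Q.
Set SMB = MC: 158.69 - 0.78Q = 42.58 + 2.24Q → Q* = 38.4470.
Between Q* and Q_m the wedge SMB − MC runs linearly from 0 to MEB(Q_m), so the loss is a triangle.
DWL = ½ × 6.5555 × 19.7977 = 64.8919.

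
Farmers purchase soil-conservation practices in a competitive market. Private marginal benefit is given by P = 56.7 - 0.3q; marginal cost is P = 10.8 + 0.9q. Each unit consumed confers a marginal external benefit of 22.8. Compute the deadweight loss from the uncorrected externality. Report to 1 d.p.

DWL = 216.6

Market equilibrium (private): 10.8 + 0.9q = 56.7 - 0.3q → q_m = 38.2500.
Social marginal benefit = demand + MEB = 79.5 - 0.3q.
Set SMB = MC: 79.5 - 0.3q = 10.8 + 0.9q → q* = 57.2500.
Between q* and q_m the wedge SMB − MC runs linearly from 0 to MEB(q_m), so the loss is a triangle.
DWL = ½ × 19.0000 × 22.8000 = 216.6000.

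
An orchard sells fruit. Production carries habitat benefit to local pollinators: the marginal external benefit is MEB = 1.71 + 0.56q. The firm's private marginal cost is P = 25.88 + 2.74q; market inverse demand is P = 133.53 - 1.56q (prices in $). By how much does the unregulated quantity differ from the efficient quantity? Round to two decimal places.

Market equilibrium (private): 25.88 + 2.74q = 133.53 - 1.56q → q_m = 25.0349.
Social marginal cost = private MC − MEB = 24.17 + 2.18q.
Set SMC = demand: 24.17 + 2.18q = 133.53 - 1.56q → q* = 29.2406.
Gap = |25.0349 − 29.2406| = 4.2057.

4.21 units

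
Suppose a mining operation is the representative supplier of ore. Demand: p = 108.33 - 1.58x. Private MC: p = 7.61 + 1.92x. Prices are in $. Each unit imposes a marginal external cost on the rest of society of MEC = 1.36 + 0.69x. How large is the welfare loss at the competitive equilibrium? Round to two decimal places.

DWL = $53.71

Market equilibrium (private): 7.61 + 1.92x = 108.33 - 1.58x → x_m = 28.7771.
Social marginal cost = private MC + MEC = 8.97 + 2.61x.
Set SMC = demand: 8.97 + 2.61x = 108.33 - 1.58x → x* = 23.7136.
The loss is the area between SMC and demand from x* to x_m; with linear curves that's a triangle of height MEC(x_m).
DWL = ½ × 5.0635 × 21.2162 = 53.7141.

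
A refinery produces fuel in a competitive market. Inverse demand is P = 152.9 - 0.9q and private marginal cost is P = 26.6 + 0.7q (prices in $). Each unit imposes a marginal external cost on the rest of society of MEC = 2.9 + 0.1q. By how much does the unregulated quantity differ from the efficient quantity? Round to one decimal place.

6.3 units

Market equilibrium (private): 26.6 + 0.7q = 152.9 - 0.9q → q_m = 78.9375.
Social marginal cost = private MC + MEC = 29.5 + 0.8q.
Set SMC = demand: 29.5 + 0.8q = 152.9 - 0.9q → q* = 72.5882.
Gap = |78.9375 − 72.5882| = 6.3493.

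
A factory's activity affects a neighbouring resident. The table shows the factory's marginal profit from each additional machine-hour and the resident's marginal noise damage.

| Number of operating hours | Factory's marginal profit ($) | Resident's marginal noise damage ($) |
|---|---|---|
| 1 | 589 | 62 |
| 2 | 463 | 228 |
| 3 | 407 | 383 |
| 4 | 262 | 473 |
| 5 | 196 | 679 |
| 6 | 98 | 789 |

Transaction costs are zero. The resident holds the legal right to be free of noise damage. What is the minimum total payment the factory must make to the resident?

Efficient level: marginal profit ≥ marginal noise damage through level 3, so k* = 3.
With the resident holding the right, the factory must at least compensate total damage at k*: 62 + 228 + 383 = 673.

$673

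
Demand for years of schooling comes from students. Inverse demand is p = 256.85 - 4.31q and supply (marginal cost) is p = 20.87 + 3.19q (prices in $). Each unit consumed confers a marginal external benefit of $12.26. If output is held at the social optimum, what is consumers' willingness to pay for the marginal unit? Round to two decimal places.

P = $114.19

Social marginal benefit = demand + MEB = 269.11 - 4.31q.
Set SMB = MC: 269.11 - 4.31q = 20.87 + 3.19q → q* = 33.0987.
Consumer price on the demand curve at q*: 256.85 − 4.31×33.0987 = 114.1946.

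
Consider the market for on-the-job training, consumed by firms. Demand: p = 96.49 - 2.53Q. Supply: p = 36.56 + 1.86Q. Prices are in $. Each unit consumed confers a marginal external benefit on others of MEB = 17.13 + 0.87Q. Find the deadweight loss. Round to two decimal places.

DWL = $119.52

Market equilibrium (private): 36.56 + 1.86Q = 96.49 - 2.53Q → Q_m = 13.6515.
Social marginal benefit = demand + MEB = 113.62 - 1.66Q.
Set SMB = MC: 113.62 - 1.66Q = 36.56 + 1.86Q → Q* = 21.8920.
Height of the DWL triangle at Q_m is SMB(Q_m) − MC(Q_m) = MEB(Q_m) = 29.0068.
DWL = ½ × 8.2405 × 29.0068 = 119.5153.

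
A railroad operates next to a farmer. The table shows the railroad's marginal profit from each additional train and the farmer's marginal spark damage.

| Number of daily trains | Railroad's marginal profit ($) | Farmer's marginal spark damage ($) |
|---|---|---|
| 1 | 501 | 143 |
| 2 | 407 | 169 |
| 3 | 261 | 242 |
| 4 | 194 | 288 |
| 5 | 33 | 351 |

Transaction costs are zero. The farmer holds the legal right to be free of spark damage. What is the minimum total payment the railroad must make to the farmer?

Efficient level: marginal profit ≥ marginal spark damage through level 3, so k* = 3.
With the farmer holding the right, the railroad must at least compensate total damage at k*: 143 + 169 + 242 = 554.

$554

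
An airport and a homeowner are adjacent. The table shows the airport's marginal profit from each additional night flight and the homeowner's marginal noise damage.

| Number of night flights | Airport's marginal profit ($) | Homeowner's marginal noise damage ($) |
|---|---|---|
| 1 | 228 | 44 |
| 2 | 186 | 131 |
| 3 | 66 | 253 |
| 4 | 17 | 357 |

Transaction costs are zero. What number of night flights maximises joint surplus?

2

Bargaining reaches the level where marginal profit last exceeds marginal noise damage.
That holds through level 2 (186 ≥ 131) but not at 3 (66 < 253).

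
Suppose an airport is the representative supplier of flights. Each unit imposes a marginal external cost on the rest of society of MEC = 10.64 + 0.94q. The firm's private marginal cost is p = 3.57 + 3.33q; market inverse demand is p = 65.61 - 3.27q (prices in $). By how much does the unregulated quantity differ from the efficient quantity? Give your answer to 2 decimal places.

Market equilibrium (private): 3.57 + 3.33q = 65.61 - 3.27q → q_m = 9.4000.
Social marginal cost = private MC + MEC = 14.21 + 4.27q.
Set SMC = demand: 14.21 + 4.27q = 65.61 - 3.27q → q* = 6.8170.
Gap = |9.4000 − 6.8170| = 2.5830.

2.58 units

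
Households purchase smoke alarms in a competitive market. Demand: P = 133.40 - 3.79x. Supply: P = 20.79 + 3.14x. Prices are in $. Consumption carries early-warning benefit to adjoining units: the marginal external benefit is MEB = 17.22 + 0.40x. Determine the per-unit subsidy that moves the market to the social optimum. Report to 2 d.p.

subsidy = $25.17 per unit

Social marginal benefit = demand + MEB = 150.62 - 3.39x.
Set SMB = MC: 150.62 - 3.39x = 20.79 + 3.14x → x* = 19.8821.
The Pigouvian subsidy equals MEB at x*: 17.22 + 0.40×19.8821 = 25.1728.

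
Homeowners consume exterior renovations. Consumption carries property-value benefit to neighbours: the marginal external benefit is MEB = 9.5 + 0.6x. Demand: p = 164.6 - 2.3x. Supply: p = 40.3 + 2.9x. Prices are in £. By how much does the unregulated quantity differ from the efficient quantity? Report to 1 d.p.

Market equilibrium (private): 40.3 + 2.9x = 164.6 - 2.3x → x_m = 23.9038.
Social marginal benefit = demand + MEB = 174.1 - 1.7x.
Set SMB = MC: 174.1 - 1.7x = 40.3 + 2.9x → x* = 29.0870.
Gap = |23.9038 − 29.0870| = 5.1832.

5.2 units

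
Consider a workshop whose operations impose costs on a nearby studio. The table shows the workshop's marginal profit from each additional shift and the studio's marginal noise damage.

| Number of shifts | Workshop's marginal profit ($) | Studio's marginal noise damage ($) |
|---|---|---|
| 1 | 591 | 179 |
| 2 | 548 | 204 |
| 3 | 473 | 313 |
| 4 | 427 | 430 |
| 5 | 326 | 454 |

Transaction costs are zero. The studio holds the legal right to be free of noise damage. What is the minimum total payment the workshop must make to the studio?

Efficient level: marginal profit ≥ marginal noise damage through level 3, so k* = 3.
With the studio holding the right, the workshop must at least compensate total damage at k*: 179 + 204 + 313 = 696.

$696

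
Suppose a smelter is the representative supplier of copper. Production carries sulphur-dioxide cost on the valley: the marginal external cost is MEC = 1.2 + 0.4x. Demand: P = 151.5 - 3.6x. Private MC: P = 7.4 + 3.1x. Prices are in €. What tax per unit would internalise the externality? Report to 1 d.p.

Social marginal cost = private MC + MEC = 8.6 + 3.5x.
Set SMC = demand: 8.6 + 3.5x = 151.5 - 3.6x → x* = 20.1268.
The Pigouvian tax equals MEC at x*: 1.2 + 0.4×20.1268 = 9.2507.

tax = €9.3 per unit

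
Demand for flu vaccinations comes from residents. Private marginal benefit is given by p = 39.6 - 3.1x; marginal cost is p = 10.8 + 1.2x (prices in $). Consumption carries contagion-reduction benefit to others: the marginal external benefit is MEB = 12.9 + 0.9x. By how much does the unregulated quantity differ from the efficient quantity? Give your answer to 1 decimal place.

Market equilibrium (private): 10.8 + 1.2x = 39.6 - 3.1x → x_m = 6.6977.
Social marginal benefit = demand + MEB = 52.5 - 2.2x.
Set SMB = MC: 52.5 - 2.2x = 10.8 + 1.2x → x* = 12.2647.
Gap = |6.6977 − 12.2647| = 5.5670.

5.6 units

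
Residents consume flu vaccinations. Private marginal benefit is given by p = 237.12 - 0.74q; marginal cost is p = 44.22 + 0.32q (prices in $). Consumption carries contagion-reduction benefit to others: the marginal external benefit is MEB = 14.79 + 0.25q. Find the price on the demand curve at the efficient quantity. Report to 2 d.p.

P = $47.38

Social marginal benefit = demand + MEB = 251.91 - 0.49q.
Set SMB = MC: 251.91 - 0.49q = 44.22 + 0.32q → q* = 256.4074.
Consumer price on the demand curve at q*: 237.12 − 0.74×256.4074 = 47.3785.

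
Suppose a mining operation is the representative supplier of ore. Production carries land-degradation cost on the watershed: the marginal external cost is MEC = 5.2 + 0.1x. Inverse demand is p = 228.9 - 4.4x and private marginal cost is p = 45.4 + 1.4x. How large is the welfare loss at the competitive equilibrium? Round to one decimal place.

DWL = 5.9

Market equilibrium (private): 45.4 + 1.4x = 228.9 - 4.4x → x_m = 31.6379.
Social marginal cost = private MC + MEC = 50.6 + 1.5x.
Set SMC = demand: 50.6 + 1.5x = 228.9 - 4.4x → x* = 30.2203.
The loss is the area between SMC and demand from x* to x_m; with linear curves that's a triangle of height MEC(x_m).
DWL = ½ × 1.4176 × 8.3638 = 5.9283.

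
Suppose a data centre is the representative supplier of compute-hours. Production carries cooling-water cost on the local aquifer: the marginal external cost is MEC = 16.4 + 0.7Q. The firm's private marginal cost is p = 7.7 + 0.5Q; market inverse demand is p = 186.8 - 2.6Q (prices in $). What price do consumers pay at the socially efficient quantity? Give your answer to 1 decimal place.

P = $75.5

Social marginal cost = private MC + MEC = 24.1 + 1.2Q.
Set SMC = demand: 24.1 + 1.2Q = 186.8 - 2.6Q → Q* = 42.8158.
Consumer price on the demand curve at Q*: 186.8 − 2.6×42.8158 = 75.4789.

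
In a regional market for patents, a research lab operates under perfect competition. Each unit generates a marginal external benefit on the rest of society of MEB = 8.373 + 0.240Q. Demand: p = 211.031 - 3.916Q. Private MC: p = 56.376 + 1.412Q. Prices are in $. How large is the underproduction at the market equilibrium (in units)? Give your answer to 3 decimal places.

3.015 units

Market equilibrium (private): 56.376 + 1.412Q = 211.031 - 3.916Q → Q_m = 29.0268.
Social marginal cost = private MC − MEB = 48.003 + 1.172Q.
Set SMC = demand: 48.003 + 1.172Q = 211.031 - 3.916Q → Q* = 32.0417.
Gap = |29.0268 − 32.0417| = 3.0149.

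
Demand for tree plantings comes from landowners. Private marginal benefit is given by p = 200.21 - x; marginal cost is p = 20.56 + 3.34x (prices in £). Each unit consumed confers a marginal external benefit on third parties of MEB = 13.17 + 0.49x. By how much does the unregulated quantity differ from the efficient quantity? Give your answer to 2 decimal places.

8.69 units

Market equilibrium (private): 20.56 + 3.34x = 200.21 - x → x_m = 41.3940.
Social marginal benefit = demand + MEB = 213.38 - 0.51x.
Set SMB = MC: 213.38 - 0.51x = 20.56 + 3.34x → x* = 50.0831.
Gap = |41.3940 − 50.0831| = 8.6891.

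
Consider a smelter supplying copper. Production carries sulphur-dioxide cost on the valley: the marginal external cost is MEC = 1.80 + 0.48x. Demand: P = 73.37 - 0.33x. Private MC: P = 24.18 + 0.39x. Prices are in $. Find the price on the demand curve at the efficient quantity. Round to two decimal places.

Social marginal cost = private MC + MEC = 25.98 + 0.87x.
Set SMC = demand: 25.98 + 0.87x = 73.37 - 0.33x → x* = 39.4917.
Consumer price on the demand curve at x*: 73.37 − 0.33×39.4917 = 60.3377.

P = $60.34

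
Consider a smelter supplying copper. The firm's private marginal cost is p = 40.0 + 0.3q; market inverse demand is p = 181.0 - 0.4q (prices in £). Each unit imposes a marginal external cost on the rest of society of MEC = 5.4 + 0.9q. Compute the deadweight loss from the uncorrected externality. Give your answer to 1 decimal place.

Market equilibrium (private): 40.0 + 0.3q = 181.0 - 0.4q → q_m = 201.4286.
Social marginal cost = private MC + MEC = 45.4 + 1.2q.
Set SMC = demand: 45.4 + 1.2q = 181.0 - 0.4q → q* = 84.7500.
The loss is the area between SMC and demand from q* to q_m; with linear curves that's a triangle of height MEC(q_m).
DWL = ½ × 116.6786 × 186.6857 = 10891.1131.

DWL = £10891.1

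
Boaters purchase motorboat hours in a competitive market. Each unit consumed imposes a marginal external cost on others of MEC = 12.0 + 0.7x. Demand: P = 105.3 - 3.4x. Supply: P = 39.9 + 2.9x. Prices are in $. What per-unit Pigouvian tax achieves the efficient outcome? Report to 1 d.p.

tax = $17.3 per unit

Social marginal benefit = demand − MEC = 93.3 - 4.1x.
Set SMB = MC: 93.3 - 4.1x = 39.9 + 2.9x → x* = 7.6286.
The Pigouvian tax equals MEC at x*: 12.0 + 0.7×7.6286 = 17.3400.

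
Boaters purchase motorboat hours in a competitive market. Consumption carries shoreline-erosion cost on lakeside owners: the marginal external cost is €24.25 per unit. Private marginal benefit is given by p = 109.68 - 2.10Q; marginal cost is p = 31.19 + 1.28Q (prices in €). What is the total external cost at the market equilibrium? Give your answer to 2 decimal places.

Market equilibrium (private): 31.19 + 1.28Q = 109.68 - 2.10Q → Q_m = 23.2219.
Total external cost = MEC × Q_m = 24.25 × 23.2219 = 563.1311.

€563.13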